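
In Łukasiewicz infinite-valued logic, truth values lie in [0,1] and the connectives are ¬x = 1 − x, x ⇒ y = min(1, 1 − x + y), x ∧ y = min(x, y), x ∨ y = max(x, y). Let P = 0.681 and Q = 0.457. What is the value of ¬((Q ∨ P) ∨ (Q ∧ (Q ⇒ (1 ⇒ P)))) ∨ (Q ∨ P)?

0.681

Q ∨ P = max(0.457, 0.681) = 0.681
1 ⇒ P = min(1, 1 − 1.000 + 0.681) = min(1, 0.681) = 0.681
Q ⇒ (1 ⇒ P) = min(1, 1 − 0.457 + 0.681) = min(1, 1.224) = 1.000
Q ∧ (Q ⇒ (1 ⇒ P)) = min(0.457, 1.000) = 0.457
(Q ∨ P) ∨ (Q ∧ (Q ⇒ (1 ⇒ P))) = max(0.681, 0.457) = 0.681
¬((Q ∨ P) ∨ (Q ∧ (Q ⇒ (1 ⇒ P)))) = 1 − 0.681 = 0.319
¬((Q ∨ P) ∨ (Q ∧ (Q ⇒ (1 ⇒ P)))) ∨ (Q ∨ P) = max(0.319, 0.681) = 0.681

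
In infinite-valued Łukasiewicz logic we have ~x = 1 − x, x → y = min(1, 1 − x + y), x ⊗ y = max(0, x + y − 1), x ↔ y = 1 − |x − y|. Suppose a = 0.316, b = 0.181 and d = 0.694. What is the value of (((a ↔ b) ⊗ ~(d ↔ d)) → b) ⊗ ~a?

a ↔ b = 1 − |0.316 − 0.181| = 1 − 0.135 = 0.865
d ↔ d = 1 − |0.694 − 0.694| = 1 − 0.000 = 1.000
~(d ↔ d) = 1 − 1.000 = 0.000
(a ↔ b) ⊗ ~(d ↔ d) = max(0, 0.865 + 0.000 − 1) = max(0, -0.135) = 0.000
((a ↔ b) ⊗ ~(d ↔ d)) → b = min(1, 1 − 0.000 + 0.181) = min(1, 1.181) = 1.000
~a = 1 − 0.316 = 0.684
(((a ↔ b) ⊗ ~(d ↔ d)) → b) ⊗ ~a = max(0, 1.000 + 0.684 − 1) = max(0, 0.684) = 0.684

0.684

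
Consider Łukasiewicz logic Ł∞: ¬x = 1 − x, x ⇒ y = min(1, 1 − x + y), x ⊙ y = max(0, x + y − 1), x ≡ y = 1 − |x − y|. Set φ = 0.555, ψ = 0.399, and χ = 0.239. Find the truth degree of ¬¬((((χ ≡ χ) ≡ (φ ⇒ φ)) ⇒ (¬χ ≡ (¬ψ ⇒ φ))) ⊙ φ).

χ ≡ χ = 1 − |0.239 − 0.239| = 1 − 0.000 = 1.000
φ ⇒ φ = min(1, 1 − 0.555 + 0.555) = min(1, 1.000) = 1.000
(χ ≡ χ) ≡ (φ ⇒ φ) = 1 − |1.000 − 1.000| = 1 − 0.000 = 1.000
¬χ = 1 − 0.239 = 0.761
¬ψ = 1 − 0.399 = 0.601
¬ψ ⇒ φ = min(1, 1 − 0.601 + 0.555) = min(1, 0.954) = 0.954
¬χ ≡ (¬ψ ⇒ φ) = 1 − |0.761 − 0.954| = 1 − 0.193 = 0.807
((χ ≡ χ) ≡ (φ ⇒ φ)) ⇒ (¬χ ≡ (¬ψ ⇒ φ)) = min(1, 1 − 1.000 + 0.807) = min(1, 0.807) = 0.807
(((χ ≡ χ) ≡ (φ ⇒ φ)) ⇒ (¬χ ≡ (¬ψ ⇒ φ))) ⊙ φ = max(0, 0.807 + 0.555 − 1) = max(0, 0.362) = 0.362
¬((((χ ≡ χ) ≡ (φ ⇒ φ)) ⇒ (¬χ ≡ (¬ψ ⇒ φ))) ⊙ φ) = 1 − 0.362 = 0.638
¬¬((((χ ≡ χ) ≡ (φ ⇒ φ)) ⇒ (¬χ ≡ (¬ψ ⇒ φ))) ⊙ φ) = 1 − 0.638 = 0.362

0.362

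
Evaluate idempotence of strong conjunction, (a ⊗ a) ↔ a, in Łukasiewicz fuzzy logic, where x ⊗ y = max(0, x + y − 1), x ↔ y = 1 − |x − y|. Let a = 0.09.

a ⊗ a = max(0, 0.09 + 0.09 − 1) = max(0, -0.82) = 0.00
(a ⊗ a) ↔ a = 1 − |0.00 − 0.09| = 1 − 0.09 = 0.91
(The value 0.91 < 1 shows this instance is not satisfied; fails in Ł∞ since a ⊗ a = max(0, 2a−1) ≠ a in general.)

0.91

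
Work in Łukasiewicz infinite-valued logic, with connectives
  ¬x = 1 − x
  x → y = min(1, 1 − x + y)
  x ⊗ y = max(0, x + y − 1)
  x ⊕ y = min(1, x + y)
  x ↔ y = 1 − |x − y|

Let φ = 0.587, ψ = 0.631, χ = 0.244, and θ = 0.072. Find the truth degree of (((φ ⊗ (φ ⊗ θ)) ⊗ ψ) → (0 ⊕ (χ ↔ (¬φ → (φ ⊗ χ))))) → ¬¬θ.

0.072

φ ⊗ θ = max(0, 0.587 + 0.072 − 1) = max(0, -0.341) = 0.000
φ ⊗ (φ ⊗ θ) = max(0, 0.587 + 0.000 − 1) = max(0, -0.413) = 0.000
(φ ⊗ (φ ⊗ θ)) ⊗ ψ = max(0, 0.000 + 0.631 − 1) = max(0, -0.369) = 0.000
¬φ = 1 − 0.587 = 0.413
φ ⊗ χ = max(0, 0.587 + 0.244 − 1) = max(0, -0.169) = 0.000
¬φ → (φ ⊗ χ) = min(1, 1 − 0.413 + 0.000) = min(1, 0.587) = 0.587
χ ↔ (¬φ → (φ ⊗ χ)) = 1 − |0.244 − 0.587| = 1 − 0.343 = 0.657
0 ⊕ (χ ↔ (¬φ → (φ ⊗ χ))) = min(1, 0.000 + 0.657) = min(1, 0.657) = 0.657
((φ ⊗ (φ ⊗ θ)) ⊗ ψ) → (0 ⊕ (χ ↔ (¬φ → (φ ⊗ χ)))) = min(1, 1 − 0.000 + 0.657) = min(1, 1.657) = 1.000
¬θ = 1 − 0.072 = 0.928
¬¬θ = 1 − 0.928 = 0.072
(((φ ⊗ (φ ⊗ θ)) ⊗ ψ) → (0 ⊕ (χ ↔ (¬φ → (φ ⊗ χ))))) → ¬¬θ = min(1, 1 − 1.000 + 0.072) = min(1, 0.072) = 0.072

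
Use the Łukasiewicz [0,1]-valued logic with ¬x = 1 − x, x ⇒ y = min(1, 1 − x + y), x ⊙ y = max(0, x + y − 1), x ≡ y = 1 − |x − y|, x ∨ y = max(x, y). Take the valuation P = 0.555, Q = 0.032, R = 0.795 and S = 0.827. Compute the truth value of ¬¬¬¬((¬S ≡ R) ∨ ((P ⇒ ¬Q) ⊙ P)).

¬S = 1 − 0.827 = 0.173
¬S ≡ R = 1 − |0.173 − 0.795| = 1 − 0.622 = 0.378
¬Q = 1 − 0.032 = 0.968
P ⇒ ¬Q = min(1, 1 − 0.555 + 0.968) = min(1, 1.413) = 1.000
(P ⇒ ¬Q) ⊙ P = max(0, 1.000 + 0.555 − 1) = max(0, 0.555) = 0.555
(¬S ≡ R) ∨ ((P ⇒ ¬Q) ⊙ P) = max(0.378, 0.555) = 0.555
¬((¬S ≡ R) ∨ ((P ⇒ ¬Q) ⊙ P)) = 1 − 0.555 = 0.445
¬¬((¬S ≡ R) ∨ ((P ⇒ ¬Q) ⊙ P)) = 1 − 0.445 = 0.555
¬¬¬((¬S ≡ R) ∨ ((P ⇒ ¬Q) ⊙ P)) = 1 − 0.555 = 0.445
¬¬¬¬((¬S ≡ R) ∨ ((P ⇒ ¬Q) ⊙ P)) = 1 − 0.445 = 0.555

0.555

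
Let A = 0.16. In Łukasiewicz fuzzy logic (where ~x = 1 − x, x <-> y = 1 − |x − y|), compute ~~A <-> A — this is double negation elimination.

1.00

~A = 1 − 0.16 = 0.84
~~A = 1 − 0.84 = 0.16
~~A <-> A = 1 − |0.16 − 0.16| = 1 − 0.00 = 1.00
(As expected: always 1 in Ł∞ since negation is involutive.)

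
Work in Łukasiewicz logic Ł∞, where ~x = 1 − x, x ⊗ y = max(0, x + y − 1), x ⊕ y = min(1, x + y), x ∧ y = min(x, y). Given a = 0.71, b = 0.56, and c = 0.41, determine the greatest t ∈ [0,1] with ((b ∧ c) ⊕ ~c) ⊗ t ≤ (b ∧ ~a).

0.29

b ∧ c = min(0.56, 0.41) = 0.41
~c = 1 − 0.41 = 0.59
(b ∧ c) ⊕ ~c = min(1, 0.41 + 0.59) = min(1, 1.00) = 1.00
So the left factor is (b ∧ c) ⊕ ~c = 1.00.
~a = 1 − 0.71 = 0.29
b ∧ ~a = min(0.56, 0.29) = 0.29
So the right-hand bound is b ∧ ~a = 0.29.
The residuum of the Łukasiewicz t-norm gives the supremum: min(1, 1 − 1.00 + 0.29).
1 − 1.00 + 0.29 = 0.29, so t = min(1, 0.29) = 0.29.
Check: 1.00 ⊗ 0.29 = max(0, 0.29) = 0.29 ≤ 0.29.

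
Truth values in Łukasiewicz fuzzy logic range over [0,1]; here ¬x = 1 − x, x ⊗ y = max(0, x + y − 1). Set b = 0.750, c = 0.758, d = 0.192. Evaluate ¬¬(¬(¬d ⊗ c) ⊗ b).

¬d = 1 − 0.192 = 0.808
¬d ⊗ c = max(0, 0.808 + 0.758 − 1) = max(0, 0.566) = 0.566
¬(¬d ⊗ c) = 1 − 0.566 = 0.434
¬(¬d ⊗ c) ⊗ b = max(0, 0.434 + 0.750 − 1) = max(0, 0.184) = 0.184
¬(¬(¬d ⊗ c) ⊗ b) = 1 − 0.184 = 0.816
¬¬(¬(¬d ⊗ c) ⊗ b) = 1 − 0.816 = 0.184

0.184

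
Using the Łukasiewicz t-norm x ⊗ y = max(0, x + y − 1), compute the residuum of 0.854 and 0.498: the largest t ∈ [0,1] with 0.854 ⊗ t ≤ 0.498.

The residuum of the Łukasiewicz t-norm gives the supremum: min(1, 1 − 0.854 + 0.498).
1 − 0.854 + 0.498 = 0.644, so t = min(1, 0.644) = 0.644.
Check: 0.854 ⊗ 0.644 = max(0, 0.498) = 0.498 ≤ 0.498.

0.644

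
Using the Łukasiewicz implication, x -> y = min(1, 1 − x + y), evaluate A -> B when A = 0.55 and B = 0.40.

A -> B = min(1, 1 − 0.55 + 0.40) = min(1, 0.85) = 0.85
For comparison, the Gödel implication (1 if x ≤ y else y) would give 0.40.

0.85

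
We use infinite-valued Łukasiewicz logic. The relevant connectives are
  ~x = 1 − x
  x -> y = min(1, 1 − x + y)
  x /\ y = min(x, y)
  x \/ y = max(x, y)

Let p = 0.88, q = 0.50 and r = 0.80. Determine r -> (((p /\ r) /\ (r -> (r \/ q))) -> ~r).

0.60

p /\ r = min(0.88, 0.80) = 0.80
r \/ q = max(0.80, 0.50) = 0.80
r -> (r \/ q) = min(1, 1 − 0.80 + 0.80) = min(1, 1.00) = 1.00
(p /\ r) /\ (r -> (r \/ q)) = min(0.80, 1.00) = 0.80
~r = 1 − 0.80 = 0.20
((p /\ r) /\ (r -> (r \/ q))) -> ~r = min(1, 1 − 0.80 + 0.20) = min(1, 0.40) = 0.40
r -> (((p /\ r) /\ (r -> (r \/ q))) -> ~r) = min(1, 1 − 0.80 + 0.40) = min(1, 0.60) = 0.60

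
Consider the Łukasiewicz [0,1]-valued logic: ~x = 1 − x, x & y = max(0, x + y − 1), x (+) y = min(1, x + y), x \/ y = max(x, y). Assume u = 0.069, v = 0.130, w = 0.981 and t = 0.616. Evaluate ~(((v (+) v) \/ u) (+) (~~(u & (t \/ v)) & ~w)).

v (+) v = min(1, 0.130 + 0.130) = min(1, 0.260) = 0.260
(v (+) v) \/ u = max(0.260, 0.069) = 0.260
t \/ v = max(0.616, 0.130) = 0.616
u & (t \/ v) = max(0, 0.069 + 0.616 − 1) = max(0, -0.315) = 0.000
~(u & (t \/ v)) = 1 − 0.000 = 1.000
~~(u & (t \/ v)) = 1 − 1.000 = 0.000
~w = 1 − 0.981 = 0.019
~~(u & (t \/ v)) & ~w = max(0, 0.000 + 0.019 − 1) = max(0, -0.981) = 0.000
((v (+) v) \/ u) (+) (~~(u & (t \/ v)) & ~w) = min(1, 0.260 + 0.000) = min(1, 0.260) = 0.260
~(((v (+) v) \/ u) (+) (~~(u & (t \/ v)) & ~w)) = 1 − 0.260 = 0.740

0.740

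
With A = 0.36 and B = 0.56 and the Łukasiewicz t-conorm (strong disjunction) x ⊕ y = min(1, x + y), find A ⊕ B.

A ⊕ B = min(1, 0.36 + 0.56) = min(1, 0.92) = 0.92
For comparison, the Gödel t-conorm max(x, y) would give 0.56.

0.92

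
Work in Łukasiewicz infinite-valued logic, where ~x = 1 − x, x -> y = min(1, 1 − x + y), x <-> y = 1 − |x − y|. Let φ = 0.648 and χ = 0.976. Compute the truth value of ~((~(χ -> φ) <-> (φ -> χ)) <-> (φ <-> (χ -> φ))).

0.648

χ -> φ = min(1, 1 − 0.976 + 0.648) = min(1, 0.672) = 0.672
~(χ -> φ) = 1 − 0.672 = 0.328
φ -> χ = min(1, 1 − 0.648 + 0.976) = min(1, 1.328) = 1.000
~(χ -> φ) <-> (φ -> χ) = 1 − |0.328 − 1.000| = 1 − 0.672 = 0.328
φ <-> (χ -> φ) = 1 − |0.648 − 0.672| = 1 − 0.024 = 0.976
(~(χ -> φ) <-> (φ -> χ)) <-> (φ <-> (χ -> φ)) = 1 − |0.328 − 0.976| = 1 − 0.648 = 0.352
~((~(χ -> φ) <-> (φ -> χ)) <-> (φ <-> (χ -> φ))) = 1 − 0.352 = 0.648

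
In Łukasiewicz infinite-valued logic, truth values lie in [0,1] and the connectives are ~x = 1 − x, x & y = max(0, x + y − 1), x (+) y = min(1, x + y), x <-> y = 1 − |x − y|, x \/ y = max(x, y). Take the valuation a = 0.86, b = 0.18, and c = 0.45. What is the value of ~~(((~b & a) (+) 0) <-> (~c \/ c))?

~b = 1 − 0.18 = 0.82
~b & a = max(0, 0.82 + 0.86 − 1) = max(0, 0.68) = 0.68
(~b & a) (+) 0 = min(1, 0.68 + 0.00) = min(1, 0.68) = 0.68
~c = 1 − 0.45 = 0.55
~c \/ c = max(0.55, 0.45) = 0.55
((~b & a) (+) 0) <-> (~c \/ c) = 1 − |0.68 − 0.55| = 1 − 0.13 = 0.87
~(((~b & a) (+) 0) <-> (~c \/ c)) = 1 − 0.87 = 0.13
~~(((~b & a) (+) 0) <-> (~c \/ c)) = 1 − 0.13 = 0.87

0.87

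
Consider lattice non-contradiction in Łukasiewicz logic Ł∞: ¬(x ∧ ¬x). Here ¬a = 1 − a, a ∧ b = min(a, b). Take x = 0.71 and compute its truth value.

0.71

¬x = 1 − 0.71 = 0.29
x ∧ ¬x = min(0.71, 0.29) = 0.29
¬(x ∧ ¬x) = 1 − 0.29 = 0.71
(The value 0.71 < 1 shows this instance is not satisfied; not a Ł∞-tautology — its value is 1 − min(a, 1−a).)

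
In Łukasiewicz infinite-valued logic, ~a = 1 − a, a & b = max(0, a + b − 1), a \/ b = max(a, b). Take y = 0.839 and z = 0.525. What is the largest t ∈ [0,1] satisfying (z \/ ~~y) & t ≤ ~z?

~y = 1 − 0.839 = 0.161
~~y = 1 − 0.161 = 0.839
z \/ ~~y = max(0.525, 0.839) = 0.839
So the left factor is z \/ ~~y = 0.839.
~z = 1 − 0.525 = 0.475
So the right-hand bound is ~z = 0.475.
The residuum of the Łukasiewicz t-norm gives the supremum: min(1, 1 − 0.839 + 0.475).
1 − 0.839 + 0.475 = 0.636, so t = min(1, 0.636) = 0.636.
Check: 0.839 & 0.636 = max(0, 0.475) = 0.475 ≤ 0.475.

0.636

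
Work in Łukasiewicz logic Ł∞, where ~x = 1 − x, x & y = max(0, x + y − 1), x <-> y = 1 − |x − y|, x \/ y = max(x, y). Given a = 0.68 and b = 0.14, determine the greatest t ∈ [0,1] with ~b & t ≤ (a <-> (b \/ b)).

0.60

~b = 1 − 0.14 = 0.86
So the left factor is ~b = 0.86.
b \/ b = max(0.14, 0.14) = 0.14
a <-> (b \/ b) = 1 − |0.68 − 0.14| = 1 − 0.54 = 0.46
So the right-hand bound is a <-> (b \/ b) = 0.46.
The residuum of the Łukasiewicz t-norm gives the supremum: min(1, 1 − 0.86 + 0.46).
1 − 0.86 + 0.46 = 0.60, so t = min(1, 0.60) = 0.60.
Check: 0.86 & 0.60 = max(0, 0.46) = 0.46 ≤ 0.46.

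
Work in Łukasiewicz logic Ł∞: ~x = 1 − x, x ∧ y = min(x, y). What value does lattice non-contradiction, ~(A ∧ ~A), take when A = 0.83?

0.83

~A = 1 − 0.83 = 0.17
A ∧ ~A = min(0.83, 0.17) = 0.17
~(A ∧ ~A) = 1 − 0.17 = 0.83
(The value 0.83 < 1 shows this instance is not satisfied; not a Ł∞-tautology — its value is 1 − min(a, 1−a).)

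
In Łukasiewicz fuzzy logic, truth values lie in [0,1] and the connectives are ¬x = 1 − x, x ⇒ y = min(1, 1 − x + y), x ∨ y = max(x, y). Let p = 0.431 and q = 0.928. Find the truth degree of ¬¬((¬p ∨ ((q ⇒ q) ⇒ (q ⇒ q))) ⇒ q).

¬p = 1 − 0.431 = 0.569
q ⇒ q = min(1, 1 − 0.928 + 0.928) = min(1, 1.000) = 1.000
(q ⇒ q) ⇒ (q ⇒ q) = min(1, 1 − 1.000 + 1.000) = min(1, 1.000) = 1.000
¬p ∨ ((q ⇒ q) ⇒ (q ⇒ q)) = max(0.569, 1.000) = 1.000
(¬p ∨ ((q ⇒ q) ⇒ (q ⇒ q))) ⇒ q = min(1, 1 − 1.000 + 0.928) = min(1, 0.928) = 0.928
¬((¬p ∨ ((q ⇒ q) ⇒ (q ⇒ q))) ⇒ q) = 1 − 0.928 = 0.072
¬¬((¬p ∨ ((q ⇒ q) ⇒ (q ⇒ q))) ⇒ q) = 1 − 0.072 = 0.928

0.928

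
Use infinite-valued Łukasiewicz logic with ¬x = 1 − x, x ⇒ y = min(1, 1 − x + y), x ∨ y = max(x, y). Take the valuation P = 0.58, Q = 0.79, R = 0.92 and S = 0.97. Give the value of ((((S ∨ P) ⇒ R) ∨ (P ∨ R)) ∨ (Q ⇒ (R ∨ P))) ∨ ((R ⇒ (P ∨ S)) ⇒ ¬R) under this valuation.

1.00

S ∨ P = max(0.97, 0.58) = 0.97
(S ∨ P) ⇒ R = min(1, 1 − 0.97 + 0.92) = min(1, 0.95) = 0.95
P ∨ R = max(0.58, 0.92) = 0.92
((S ∨ P) ⇒ R) ∨ (P ∨ R) = max(0.95, 0.92) = 0.95
R ∨ P = max(0.92, 0.58) = 0.92
Q ⇒ (R ∨ P) = min(1, 1 − 0.79 + 0.92) = min(1, 1.13) = 1.00
(((S ∨ P) ⇒ R) ∨ (P ∨ R)) ∨ (Q ⇒ (R ∨ P)) = max(0.95, 1.00) = 1.00
P ∨ S = max(0.58, 0.97) = 0.97
R ⇒ (P ∨ S) = min(1, 1 − 0.92 + 0.97) = min(1, 1.05) = 1.00
¬R = 1 − 0.92 = 0.08
(R ⇒ (P ∨ S)) ⇒ ¬R = min(1, 1 − 1.00 + 0.08) = min(1, 0.08) = 0.08
((((S ∨ P) ⇒ R) ∨ (P ∨ R)) ∨ (Q ⇒ (R ∨ P))) ∨ ((R ⇒ (P ∨ S)) ⇒ ¬R) = max(1.00, 0.08) = 1.00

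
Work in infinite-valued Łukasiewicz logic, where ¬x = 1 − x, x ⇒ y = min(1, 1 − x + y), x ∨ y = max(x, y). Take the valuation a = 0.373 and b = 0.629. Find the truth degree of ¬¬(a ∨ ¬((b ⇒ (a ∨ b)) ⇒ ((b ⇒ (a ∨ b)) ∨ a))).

0.373

a ∨ b = max(0.373, 0.629) = 0.629
b ⇒ (a ∨ b) = min(1, 1 − 0.629 + 0.629) = min(1, 1.000) = 1.000
(b ⇒ (a ∨ b)) ∨ a = max(1.000, 0.373) = 1.000
(b ⇒ (a ∨ b)) ⇒ ((b ⇒ (a ∨ b)) ∨ a) = min(1, 1 − 1.000 + 1.000) = min(1, 1.000) = 1.000
¬((b ⇒ (a ∨ b)) ⇒ ((b ⇒ (a ∨ b)) ∨ a)) = 1 − 1.000 = 0.000
a ∨ ¬((b ⇒ (a ∨ b)) ⇒ ((b ⇒ (a ∨ b)) ∨ a)) = max(0.373, 0.000) = 0.373
¬(a ∨ ¬((b ⇒ (a ∨ b)) ⇒ ((b ⇒ (a ∨ b)) ∨ a))) = 1 − 0.373 = 0.627
¬¬(a ∨ ¬((b ⇒ (a ∨ b)) ⇒ ((b ⇒ (a ∨ b)) ∨ a))) = 1 − 0.627 = 0.373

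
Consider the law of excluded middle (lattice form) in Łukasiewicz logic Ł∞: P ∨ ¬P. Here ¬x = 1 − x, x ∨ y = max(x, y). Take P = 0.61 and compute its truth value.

¬P = 1 − 0.61 = 0.39
P ∨ ¬P = max(0.61, 0.39) = 0.61
(The value 0.61 < 1 shows this instance is not satisfied; not a Ł∞-tautology — its value is max(a, 1−a).)

0.61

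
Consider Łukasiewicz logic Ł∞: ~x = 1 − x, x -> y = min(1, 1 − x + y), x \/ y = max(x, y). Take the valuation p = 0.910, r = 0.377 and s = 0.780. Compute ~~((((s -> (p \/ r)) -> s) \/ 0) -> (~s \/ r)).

p \/ r = max(0.910, 0.377) = 0.910
s -> (p \/ r) = min(1, 1 − 0.780 + 0.910) = min(1, 1.130) = 1.000
(s -> (p \/ r)) -> s = min(1, 1 − 1.000 + 0.780) = min(1, 0.780) = 0.780
((s -> (p \/ r)) -> s) \/ 0 = max(0.780, 0.000) = 0.780
~s = 1 − 0.780 = 0.220
~s \/ r = max(0.220, 0.377) = 0.377
(((s -> (p \/ r)) -> s) \/ 0) -> (~s \/ r) = min(1, 1 − 0.780 + 0.377) = min(1, 0.597) = 0.597
~((((s -> (p \/ r)) -> s) \/ 0) -> (~s \/ r)) = 1 − 0.597 = 0.403
~~((((s -> (p \/ r)) -> s) \/ 0) -> (~s \/ r)) = 1 − 0.403 = 0.597

0.597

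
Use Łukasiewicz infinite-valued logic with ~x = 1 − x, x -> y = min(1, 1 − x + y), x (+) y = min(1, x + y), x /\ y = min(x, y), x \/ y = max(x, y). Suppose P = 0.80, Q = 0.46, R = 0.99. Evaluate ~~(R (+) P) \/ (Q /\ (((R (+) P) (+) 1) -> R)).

R (+) P = min(1, 0.99 + 0.80) = min(1, 1.79) = 1.00
~(R (+) P) = 1 − 1.00 = 0.00
~~(R (+) P) = 1 − 0.00 = 1.00
(R (+) P) (+) 1 = min(1, 1.00 + 1.00) = min(1, 2.00) = 1.00
((R (+) P) (+) 1) -> R = min(1, 1 − 1.00 + 0.99) = min(1, 0.99) = 0.99
Q /\ (((R (+) P) (+) 1) -> R) = min(0.46, 0.99) = 0.46
~~(R (+) P) \/ (Q /\ (((R (+) P) (+) 1) -> R)) = max(1.00, 0.46) = 1.00

1.00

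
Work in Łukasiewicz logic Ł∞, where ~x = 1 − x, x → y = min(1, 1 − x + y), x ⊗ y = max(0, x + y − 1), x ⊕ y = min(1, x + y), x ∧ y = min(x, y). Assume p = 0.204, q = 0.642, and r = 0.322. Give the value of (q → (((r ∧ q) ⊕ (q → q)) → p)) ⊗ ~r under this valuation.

0.240

r ∧ q = min(0.322, 0.642) = 0.322
q → q = min(1, 1 − 0.642 + 0.642) = min(1, 1.000) = 1.000
(r ∧ q) ⊕ (q → q) = min(1, 0.322 + 1.000) = min(1, 1.322) = 1.000
((r ∧ q) ⊕ (q → q)) → p = min(1, 1 − 1.000 + 0.204) = min(1, 0.204) = 0.204
q → (((r ∧ q) ⊕ (q → q)) → p) = min(1, 1 − 0.642 + 0.204) = min(1, 0.562) = 0.562
~r = 1 − 0.322 = 0.678
(q → (((r ∧ q) ⊕ (q → q)) → p)) ⊗ ~r = max(0, 0.562 + 0.678 − 1) = max(0, 0.240) = 0.240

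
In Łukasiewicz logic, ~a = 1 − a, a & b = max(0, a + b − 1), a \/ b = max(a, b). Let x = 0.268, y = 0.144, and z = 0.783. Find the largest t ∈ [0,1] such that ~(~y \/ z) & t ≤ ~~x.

~y = 1 − 0.144 = 0.856
~y \/ z = max(0.856, 0.783) = 0.856
~(~y \/ z) = 1 − 0.856 = 0.144
So the left factor is ~(~y \/ z) = 0.144.
~x = 1 − 0.268 = 0.732
~~x = 1 − 0.732 = 0.268
So the right-hand bound is ~~x = 0.268.
The residuum of the Łukasiewicz t-norm gives the supremum: min(1, 1 − 0.144 + 0.268).
1 − 0.144 + 0.268 = 1.124, so t = min(1, 1.124) = 1.000.
Check: 0.144 & 1.000 = max(0, 0.144) = 0.144 ≤ 0.268.

1.000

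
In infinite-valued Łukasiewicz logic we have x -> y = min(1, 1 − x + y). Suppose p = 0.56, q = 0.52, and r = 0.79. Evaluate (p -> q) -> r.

p -> q = min(1, 1 − 0.56 + 0.52) = min(1, 0.96) = 0.96
(p -> q) -> r = min(1, 1 − 0.96 + 0.79) = min(1, 0.83) = 0.83

0.83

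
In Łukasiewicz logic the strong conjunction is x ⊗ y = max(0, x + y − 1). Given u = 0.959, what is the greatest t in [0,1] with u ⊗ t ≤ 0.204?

0.245

The residuum of the Łukasiewicz t-norm gives the supremum: min(1, 1 − 0.959 + 0.204).
1 − 0.959 + 0.204 = 0.245, so t = min(1, 0.245) = 0.245.
Check: 0.959 ⊗ 0.245 = max(0, 0.204) = 0.204 ≤ 0.204.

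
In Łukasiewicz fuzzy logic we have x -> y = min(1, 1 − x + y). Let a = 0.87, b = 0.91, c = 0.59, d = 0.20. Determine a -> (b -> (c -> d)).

0.83

c -> d = min(1, 1 − 0.59 + 0.20) = min(1, 0.61) = 0.61
b -> (c -> d) = min(1, 1 − 0.91 + 0.61) = min(1, 0.70) = 0.70
a -> (b -> (c -> d)) = min(1, 1 − 0.87 + 0.70) = min(1, 0.83) = 0.83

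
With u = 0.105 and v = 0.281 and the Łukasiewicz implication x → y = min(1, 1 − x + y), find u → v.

u → v = min(1, 1 − 0.105 + 0.281) = min(1, 1.176) = 1.000
For comparison, the Gödel implication (1 if x ≤ y else y) would give 1.000.

1.000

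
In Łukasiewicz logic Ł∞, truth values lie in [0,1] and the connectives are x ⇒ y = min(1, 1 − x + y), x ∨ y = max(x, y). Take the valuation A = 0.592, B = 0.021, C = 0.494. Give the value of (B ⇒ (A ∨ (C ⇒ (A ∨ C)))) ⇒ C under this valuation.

A ∨ C = max(0.592, 0.494) = 0.592
C ⇒ (A ∨ C) = min(1, 1 − 0.494 + 0.592) = min(1, 1.098) = 1.000
A ∨ (C ⇒ (A ∨ C)) = max(0.592, 1.000) = 1.000
B ⇒ (A ∨ (C ⇒ (A ∨ C))) = min(1, 1 − 0.021 + 1.000) = min(1, 1.979) = 1.000
(B ⇒ (A ∨ (C ⇒ (A ∨ C)))) ⇒ C = min(1, 1 − 1.000 + 0.494) = min(1, 0.494) = 0.494

0.494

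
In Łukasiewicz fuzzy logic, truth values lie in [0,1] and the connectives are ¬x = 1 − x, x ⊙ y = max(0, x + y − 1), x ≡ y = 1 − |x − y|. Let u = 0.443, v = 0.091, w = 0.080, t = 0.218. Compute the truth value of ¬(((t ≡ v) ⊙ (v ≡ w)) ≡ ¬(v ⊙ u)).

t ≡ v = 1 − |0.218 − 0.091| = 1 − 0.127 = 0.873
v ≡ w = 1 − |0.091 − 0.080| = 1 − 0.011 = 0.989
(t ≡ v) ⊙ (v ≡ w) = max(0, 0.873 + 0.989 − 1) = max(0, 0.862) = 0.862
v ⊙ u = max(0, 0.091 + 0.443 − 1) = max(0, -0.466) = 0.000
¬(v ⊙ u) = 1 − 0.000 = 1.000
((t ≡ v) ⊙ (v ≡ w)) ≡ ¬(v ⊙ u) = 1 − |0.862 − 1.000| = 1 − 0.138 = 0.862
¬(((t ≡ v) ⊙ (v ≡ w)) ≡ ¬(v ⊙ u)) = 1 − 0.862 = 0.138

0.138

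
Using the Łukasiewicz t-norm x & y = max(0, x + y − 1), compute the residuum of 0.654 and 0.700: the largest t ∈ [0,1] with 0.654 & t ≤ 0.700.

1.000

The residuum of the Łukasiewicz t-norm gives the supremum: min(1, 1 − 0.654 + 0.700).
1 − 0.654 + 0.700 = 1.046, so t = min(1, 1.046) = 1.000.
Check: 0.654 & 1.000 = max(0, 0.654) = 0.654 ≤ 0.700.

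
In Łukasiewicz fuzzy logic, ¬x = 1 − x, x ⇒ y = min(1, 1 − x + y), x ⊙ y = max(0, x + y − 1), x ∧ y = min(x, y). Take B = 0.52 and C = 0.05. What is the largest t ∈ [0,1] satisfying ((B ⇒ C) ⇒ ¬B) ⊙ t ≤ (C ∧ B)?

0.10

B ⇒ C = min(1, 1 − 0.52 + 0.05) = min(1, 0.53) = 0.53
¬B = 1 − 0.52 = 0.48
(B ⇒ C) ⇒ ¬B = min(1, 1 − 0.53 + 0.48) = min(1, 0.95) = 0.95
So the left factor is (B ⇒ C) ⇒ ¬B = 0.95.
C ∧ B = min(0.05, 0.52) = 0.05
So the right-hand bound is C ∧ B = 0.05.
The residuum of the Łukasiewicz t-norm gives the supremum: min(1, 1 − 0.95 + 0.05).
1 − 0.95 + 0.05 = 0.10, so t = min(1, 0.10) = 0.10.
Check: 0.95 ⊙ 0.10 = max(0, 0.05) = 0.05 ≤ 0.05.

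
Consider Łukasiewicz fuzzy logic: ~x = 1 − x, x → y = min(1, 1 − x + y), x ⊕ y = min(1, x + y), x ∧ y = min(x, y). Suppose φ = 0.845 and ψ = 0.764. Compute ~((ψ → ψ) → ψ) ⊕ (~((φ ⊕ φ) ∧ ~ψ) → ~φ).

0.627

ψ → ψ = min(1, 1 − 0.764 + 0.764) = min(1, 1.000) = 1.000
(ψ → ψ) → ψ = min(1, 1 − 1.000 + 0.764) = min(1, 0.764) = 0.764
~((ψ → ψ) → ψ) = 1 − 0.764 = 0.236
φ ⊕ φ = min(1, 0.845 + 0.845) = min(1, 1.690) = 1.000
~ψ = 1 − 0.764 = 0.236
(φ ⊕ φ) ∧ ~ψ = min(1.000, 0.236) = 0.236
~((φ ⊕ φ) ∧ ~ψ) = 1 − 0.236 = 0.764
~φ = 1 − 0.845 = 0.155
~((φ ⊕ φ) ∧ ~ψ) → ~φ = min(1, 1 − 0.764 + 0.155) = min(1, 0.391) = 0.391
~((ψ → ψ) → ψ) ⊕ (~((φ ⊕ φ) ∧ ~ψ) → ~φ) = min(1, 0.236 + 0.391) = min(1, 0.627) = 0.627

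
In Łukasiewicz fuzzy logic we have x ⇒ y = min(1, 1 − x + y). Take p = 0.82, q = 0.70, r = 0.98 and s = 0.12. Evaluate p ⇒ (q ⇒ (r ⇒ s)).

r ⇒ s = min(1, 1 − 0.98 + 0.12) = min(1, 0.14) = 0.14
q ⇒ (r ⇒ s) = min(1, 1 − 0.70 + 0.14) = min(1, 0.44) = 0.44
p ⇒ (q ⇒ (r ⇒ s)) = min(1, 1 − 0.82 + 0.44) = min(1, 0.62) = 0.62

0.62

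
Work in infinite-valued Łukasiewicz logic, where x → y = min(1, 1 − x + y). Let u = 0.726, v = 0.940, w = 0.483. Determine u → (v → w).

0.817

v → w = min(1, 1 − 0.940 + 0.483) = min(1, 0.543) = 0.543
u → (v → w) = min(1, 1 − 0.726 + 0.543) = min(1, 0.817) = 0.817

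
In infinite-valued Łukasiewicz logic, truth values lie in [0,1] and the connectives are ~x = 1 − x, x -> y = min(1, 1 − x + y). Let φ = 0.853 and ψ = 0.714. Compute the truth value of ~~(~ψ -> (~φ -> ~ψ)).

1.000

~ψ = 1 − 0.714 = 0.286
~φ = 1 − 0.853 = 0.147
~φ -> ~ψ = min(1, 1 − 0.147 + 0.286) = min(1, 1.139) = 1.000
~ψ -> (~φ -> ~ψ) = min(1, 1 − 0.286 + 1.000) = min(1, 1.714) = 1.000
~(~ψ -> (~φ -> ~ψ)) = 1 − 1.000 = 0.000
~~(~ψ -> (~φ -> ~ψ)) = 1 − 0.000 = 1.000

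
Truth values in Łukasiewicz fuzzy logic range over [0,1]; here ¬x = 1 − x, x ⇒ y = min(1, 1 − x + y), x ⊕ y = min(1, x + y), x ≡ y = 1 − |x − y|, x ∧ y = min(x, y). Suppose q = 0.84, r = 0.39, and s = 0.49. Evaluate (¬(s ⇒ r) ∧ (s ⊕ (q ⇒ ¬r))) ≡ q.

0.26

s ⇒ r = min(1, 1 − 0.49 + 0.39) = min(1, 0.90) = 0.90
¬(s ⇒ r) = 1 − 0.90 = 0.10
¬r = 1 − 0.39 = 0.61
q ⇒ ¬r = min(1, 1 − 0.84 + 0.61) = min(1, 0.77) = 0.77
s ⊕ (q ⇒ ¬r) = min(1, 0.49 + 0.77) = min(1, 1.26) = 1.00
¬(s ⇒ r) ∧ (s ⊕ (q ⇒ ¬r)) = min(0.10, 1.00) = 0.10
(¬(s ⇒ r) ∧ (s ⊕ (q ⇒ ¬r))) ≡ q = 1 − |0.10 − 0.84| = 1 − 0.74 = 0.26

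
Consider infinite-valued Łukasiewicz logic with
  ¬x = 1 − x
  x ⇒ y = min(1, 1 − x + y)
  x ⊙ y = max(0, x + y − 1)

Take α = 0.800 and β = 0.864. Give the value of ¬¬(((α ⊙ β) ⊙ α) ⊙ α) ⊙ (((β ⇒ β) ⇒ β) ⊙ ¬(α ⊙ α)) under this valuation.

α ⊙ β = max(0, 0.800 + 0.864 − 1) = max(0, 0.664) = 0.664
(α ⊙ β) ⊙ α = max(0, 0.664 + 0.800 − 1) = max(0, 0.464) = 0.464
((α ⊙ β) ⊙ α) ⊙ α = max(0, 0.464 + 0.800 − 1) = max(0, 0.264) = 0.264
¬(((α ⊙ β) ⊙ α) ⊙ α) = 1 − 0.264 = 0.736
¬¬(((α ⊙ β) ⊙ α) ⊙ α) = 1 − 0.736 = 0.264
β ⇒ β = min(1, 1 − 0.864 + 0.864) = min(1, 1.000) = 1.000
(β ⇒ β) ⇒ β = min(1, 1 − 1.000 + 0.864) = min(1, 0.864) = 0.864
α ⊙ α = max(0, 0.800 + 0.800 − 1) = max(0, 0.600) = 0.600
¬(α ⊙ α) = 1 − 0.600 = 0.400
((β ⇒ β) ⇒ β) ⊙ ¬(α ⊙ α) = max(0, 0.864 + 0.400 − 1) = max(0, 0.264) = 0.264
¬¬(((α ⊙ β) ⊙ α) ⊙ α) ⊙ (((β ⇒ β) ⇒ β) ⊙ ¬(α ⊙ α)) = max(0, 0.264 + 0.264 − 1) = max(0, -0.472) = 0.000

0.000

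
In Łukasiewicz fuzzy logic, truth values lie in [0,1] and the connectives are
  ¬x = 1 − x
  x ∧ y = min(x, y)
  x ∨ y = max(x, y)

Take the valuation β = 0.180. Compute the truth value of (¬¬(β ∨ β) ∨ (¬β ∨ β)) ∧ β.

β ∨ β = max(0.180, 0.180) = 0.180
¬(β ∨ β) = 1 − 0.180 = 0.820
¬¬(β ∨ β) = 1 − 0.820 = 0.180
¬β = 1 − 0.180 = 0.820
¬β ∨ β = max(0.820, 0.180) = 0.820
¬¬(β ∨ β) ∨ (¬β ∨ β) = max(0.180, 0.820) = 0.820
(¬¬(β ∨ β) ∨ (¬β ∨ β)) ∧ β = min(0.820, 0.180) = 0.180

0.180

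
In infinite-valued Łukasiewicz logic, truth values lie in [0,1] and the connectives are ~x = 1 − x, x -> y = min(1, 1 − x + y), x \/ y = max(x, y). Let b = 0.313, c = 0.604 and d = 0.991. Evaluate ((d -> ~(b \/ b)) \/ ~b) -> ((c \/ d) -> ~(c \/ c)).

0.709

b \/ b = max(0.313, 0.313) = 0.313
~(b \/ b) = 1 − 0.313 = 0.687
d -> ~(b \/ b) = min(1, 1 − 0.991 + 0.687) = min(1, 0.696) = 0.696
~b = 1 − 0.313 = 0.687
(d -> ~(b \/ b)) \/ ~b = max(0.696, 0.687) = 0.696
c \/ d = max(0.604, 0.991) = 0.991
c \/ c = max(0.604, 0.604) = 0.604
~(c \/ c) = 1 − 0.604 = 0.396
(c \/ d) -> ~(c \/ c) = min(1, 1 − 0.991 + 0.396) = min(1, 0.405) = 0.405
((d -> ~(b \/ b)) \/ ~b) -> ((c \/ d) -> ~(c \/ c)) = min(1, 1 − 0.696 + 0.405) = min(1, 0.709) = 0.709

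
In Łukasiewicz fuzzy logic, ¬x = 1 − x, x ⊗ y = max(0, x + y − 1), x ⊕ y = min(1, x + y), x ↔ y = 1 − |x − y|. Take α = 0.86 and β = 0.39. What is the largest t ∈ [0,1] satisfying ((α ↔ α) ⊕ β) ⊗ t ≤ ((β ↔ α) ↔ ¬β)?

0.92

α ↔ α = 1 − |0.86 − 0.86| = 1 − 0.00 = 1.00
(α ↔ α) ⊕ β = min(1, 1.00 + 0.39) = min(1, 1.39) = 1.00
So the left factor is (α ↔ α) ⊕ β = 1.00.
β ↔ α = 1 − |0.39 − 0.86| = 1 − 0.47 = 0.53
¬β = 1 − 0.39 = 0.61
(β ↔ α) ↔ ¬β = 1 − |0.53 − 0.61| = 1 − 0.08 = 0.92
So the right-hand bound is (β ↔ α) ↔ ¬β = 0.92.
The residuum of the Łukasiewicz t-norm gives the supremum: min(1, 1 − 1.00 + 0.92).
1 − 1.00 + 0.92 = 0.92, so t = min(1, 0.92) = 0.92.
Check: 1.00 ⊗ 0.92 = max(0, 0.92) = 0.92 ≤ 0.92.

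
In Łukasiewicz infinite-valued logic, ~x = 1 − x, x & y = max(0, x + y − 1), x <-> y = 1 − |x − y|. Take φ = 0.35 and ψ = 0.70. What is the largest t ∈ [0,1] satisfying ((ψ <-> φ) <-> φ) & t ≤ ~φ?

ψ <-> φ = 1 − |0.70 − 0.35| = 1 − 0.35 = 0.65
(ψ <-> φ) <-> φ = 1 − |0.65 − 0.35| = 1 − 0.30 = 0.70
So the left factor is (ψ <-> φ) <-> φ = 0.70.
~φ = 1 − 0.35 = 0.65
So the right-hand bound is ~φ = 0.65.
The residuum of the Łukasiewicz t-norm gives the supremum: min(1, 1 − 0.70 + 0.65).
1 − 0.70 + 0.65 = 0.95, so t = min(1, 0.95) = 0.95.
Check: 0.70 & 0.95 = max(0, 0.65) = 0.65 ≤ 0.65.

0.95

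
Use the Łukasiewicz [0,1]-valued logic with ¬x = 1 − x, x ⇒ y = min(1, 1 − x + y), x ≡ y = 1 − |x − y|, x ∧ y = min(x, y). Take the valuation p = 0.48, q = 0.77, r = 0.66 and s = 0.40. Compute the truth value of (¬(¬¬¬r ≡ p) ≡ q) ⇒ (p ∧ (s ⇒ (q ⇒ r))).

1.00

¬r = 1 − 0.66 = 0.34
¬¬r = 1 − 0.34 = 0.66
¬¬¬r = 1 − 0.66 = 0.34
¬¬¬r ≡ p = 1 − |0.34 − 0.48| = 1 − 0.14 = 0.86
¬(¬¬¬r ≡ p) = 1 − 0.86 = 0.14
¬(¬¬¬r ≡ p) ≡ q = 1 − |0.14 − 0.77| = 1 − 0.63 = 0.37
q ⇒ r = min(1, 1 − 0.77 + 0.66) = min(1, 0.89) = 0.89
s ⇒ (q ⇒ r) = min(1, 1 − 0.40 + 0.89) = min(1, 1.49) = 1.00
p ∧ (s ⇒ (q ⇒ r)) = min(0.48, 1.00) = 0.48
(¬(¬¬¬r ≡ p) ≡ q) ⇒ (p ∧ (s ⇒ (q ⇒ r))) = min(1, 1 − 0.37 + 0.48) = min(1, 1.11) = 1.00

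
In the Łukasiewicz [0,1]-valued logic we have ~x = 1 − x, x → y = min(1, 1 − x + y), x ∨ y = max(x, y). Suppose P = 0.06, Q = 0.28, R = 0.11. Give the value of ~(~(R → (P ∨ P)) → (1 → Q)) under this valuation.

P ∨ P = max(0.06, 0.06) = 0.06
R → (P ∨ P) = min(1, 1 − 0.11 + 0.06) = min(1, 0.95) = 0.95
~(R → (P ∨ P)) = 1 − 0.95 = 0.05
1 → Q = min(1, 1 − 1.00 + 0.28) = min(1, 0.28) = 0.28
~(R → (P ∨ P)) → (1 → Q) = min(1, 1 − 0.05 + 0.28) = min(1, 1.23) = 1.00
~(~(R → (P ∨ P)) → (1 → Q)) = 1 − 1.00 = 0.00

0.00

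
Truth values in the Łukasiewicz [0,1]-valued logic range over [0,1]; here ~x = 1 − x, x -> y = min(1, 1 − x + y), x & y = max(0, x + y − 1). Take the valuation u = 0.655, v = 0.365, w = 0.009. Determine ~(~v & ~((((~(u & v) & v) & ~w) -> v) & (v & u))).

0.385

~v = 1 − 0.365 = 0.635
u & v = max(0, 0.655 + 0.365 − 1) = max(0, 0.020) = 0.020
~(u & v) = 1 − 0.020 = 0.980
~(u & v) & v = max(0, 0.980 + 0.365 − 1) = max(0, 0.345) = 0.345
~w = 1 − 0.009 = 0.991
(~(u & v) & v) & ~w = max(0, 0.345 + 0.991 − 1) = max(0, 0.336) = 0.336
((~(u & v) & v) & ~w) -> v = min(1, 1 − 0.336 + 0.365) = min(1, 1.029) = 1.000
v & u = max(0, 0.365 + 0.655 − 1) = max(0, 0.020) = 0.020
(((~(u & v) & v) & ~w) -> v) & (v & u) = max(0, 1.000 + 0.020 − 1) = max(0, 0.020) = 0.020
~((((~(u & v) & v) & ~w) -> v) & (v & u)) = 1 − 0.020 = 0.980
~v & ~((((~(u & v) & v) & ~w) -> v) & (v & u)) = max(0, 0.635 + 0.980 − 1) = max(0, 0.615) = 0.615
~(~v & ~((((~(u & v) & v) & ~w) -> v) & (v & u))) = 1 − 0.615 = 0.385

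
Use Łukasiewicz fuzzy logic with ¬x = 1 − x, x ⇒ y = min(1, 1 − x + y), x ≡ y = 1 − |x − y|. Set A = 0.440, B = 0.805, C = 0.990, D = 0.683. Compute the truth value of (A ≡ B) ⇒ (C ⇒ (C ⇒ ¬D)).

A ≡ B = 1 − |0.440 − 0.805| = 1 − 0.365 = 0.635
¬D = 1 − 0.683 = 0.317
C ⇒ ¬D = min(1, 1 − 0.990 + 0.317) = min(1, 0.327) = 0.327
C ⇒ (C ⇒ ¬D) = min(1, 1 − 0.990 + 0.327) = min(1, 0.337) = 0.337
(A ≡ B) ⇒ (C ⇒ (C ⇒ ¬D)) = min(1, 1 − 0.635 + 0.337) = min(1, 0.702) = 0.702

0.702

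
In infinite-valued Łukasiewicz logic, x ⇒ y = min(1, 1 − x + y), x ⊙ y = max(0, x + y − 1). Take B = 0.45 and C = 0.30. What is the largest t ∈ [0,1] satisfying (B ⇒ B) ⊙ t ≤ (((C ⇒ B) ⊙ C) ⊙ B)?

0.00

B ⇒ B = min(1, 1 − 0.45 + 0.45) = min(1, 1.00) = 1.00
So the left factor is B ⇒ B = 1.00.
C ⇒ B = min(1, 1 − 0.30 + 0.45) = min(1, 1.15) = 1.00
(C ⇒ B) ⊙ C = max(0, 1.00 + 0.30 − 1) = max(0, 0.30) = 0.30
((C ⇒ B) ⊙ C) ⊙ B = max(0, 0.30 + 0.45 − 1) = max(0, -0.25) = 0.00
So the right-hand bound is ((C ⇒ B) ⊙ C) ⊙ B = 0.00.
The residuum of the Łukasiewicz t-norm gives the supremum: min(1, 1 − 1.00 + 0.00).
1 − 1.00 + 0.00 = 0.00, so t = min(1, 0.00) = 0.00.
Check: 1.00 ⊙ 0.00 = max(0, 0.00) = 0.00 ≤ 0.00.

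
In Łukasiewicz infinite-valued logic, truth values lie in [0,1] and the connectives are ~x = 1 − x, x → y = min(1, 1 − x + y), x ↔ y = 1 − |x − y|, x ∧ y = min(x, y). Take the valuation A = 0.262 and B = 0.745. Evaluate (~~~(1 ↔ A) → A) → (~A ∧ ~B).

1 ↔ A = 1 − |1.000 − 0.262| = 1 − 0.738 = 0.262
~(1 ↔ A) = 1 − 0.262 = 0.738
~~(1 ↔ A) = 1 − 0.738 = 0.262
~~~(1 ↔ A) = 1 − 0.262 = 0.738
~~~(1 ↔ A) → A = min(1, 1 − 0.738 + 0.262) = min(1, 0.524) = 0.524
~A = 1 − 0.262 = 0.738
~B = 1 − 0.745 = 0.255
~A ∧ ~B = min(0.738, 0.255) = 0.255
(~~~(1 ↔ A) → A) → (~A ∧ ~B) = min(1, 1 − 0.524 + 0.255) = min(1, 0.731) = 0.731

0.731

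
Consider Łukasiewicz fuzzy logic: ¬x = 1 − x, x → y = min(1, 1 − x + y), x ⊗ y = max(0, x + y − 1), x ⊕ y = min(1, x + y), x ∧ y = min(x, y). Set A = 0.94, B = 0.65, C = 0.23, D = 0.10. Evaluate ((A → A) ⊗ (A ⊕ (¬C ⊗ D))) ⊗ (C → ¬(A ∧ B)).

0.94

A → A = min(1, 1 − 0.94 + 0.94) = min(1, 1.00) = 1.00
¬C = 1 − 0.23 = 0.77
¬C ⊗ D = max(0, 0.77 + 0.10 − 1) = max(0, -0.13) = 0.00
A ⊕ (¬C ⊗ D) = min(1, 0.94 + 0.00) = min(1, 0.94) = 0.94
(A → A) ⊗ (A ⊕ (¬C ⊗ D)) = max(0, 1.00 + 0.94 − 1) = max(0, 0.94) = 0.94
A ∧ B = min(0.94, 0.65) = 0.65
¬(A ∧ B) = 1 − 0.65 = 0.35
C → ¬(A ∧ B) = min(1, 1 − 0.23 + 0.35) = min(1, 1.12) = 1.00
((A → A) ⊗ (A ⊕ (¬C ⊗ D))) ⊗ (C → ¬(A ∧ B)) = max(0, 0.94 + 1.00 − 1) = max(0, 0.94) = 0.94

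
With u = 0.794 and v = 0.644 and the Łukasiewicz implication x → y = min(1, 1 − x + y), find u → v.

0.850

u → v = min(1, 1 − 0.794 + 0.644) = min(1, 0.850) = 0.850
For comparison, the Gödel implication (1 if x ≤ y else y) would give 0.644.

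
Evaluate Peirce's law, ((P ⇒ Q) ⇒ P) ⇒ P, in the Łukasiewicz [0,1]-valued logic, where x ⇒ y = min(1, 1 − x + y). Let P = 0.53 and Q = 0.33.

0.80

P ⇒ Q = min(1, 1 − 0.53 + 0.33) = min(1, 0.80) = 0.80
(P ⇒ Q) ⇒ P = min(1, 1 − 0.80 + 0.53) = min(1, 0.73) = 0.73
((P ⇒ Q) ⇒ P) ⇒ P = min(1, 1 − 0.73 + 0.53) = min(1, 0.80) = 0.80
(The value 0.80 < 1 shows this instance is not satisfied; not a Ł∞-tautology in general.)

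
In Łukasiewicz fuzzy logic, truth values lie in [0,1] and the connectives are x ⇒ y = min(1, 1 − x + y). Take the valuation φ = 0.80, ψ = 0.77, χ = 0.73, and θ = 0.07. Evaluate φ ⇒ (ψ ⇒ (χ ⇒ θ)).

0.77

χ ⇒ θ = min(1, 1 − 0.73 + 0.07) = min(1, 0.34) = 0.34
ψ ⇒ (χ ⇒ θ) = min(1, 1 − 0.77 + 0.34) = min(1, 0.57) = 0.57
φ ⇒ (ψ ⇒ (χ ⇒ θ)) = min(1, 1 − 0.80 + 0.57) = min(1, 0.77) = 0.77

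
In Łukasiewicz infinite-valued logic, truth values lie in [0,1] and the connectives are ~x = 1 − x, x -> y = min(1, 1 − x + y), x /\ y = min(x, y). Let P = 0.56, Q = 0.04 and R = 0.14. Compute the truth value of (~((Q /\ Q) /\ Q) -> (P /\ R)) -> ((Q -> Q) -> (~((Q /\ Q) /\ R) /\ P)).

1.00

Q /\ Q = min(0.04, 0.04) = 0.04
(Q /\ Q) /\ Q = min(0.04, 0.04) = 0.04
~((Q /\ Q) /\ Q) = 1 − 0.04 = 0.96
P /\ R = min(0.56, 0.14) = 0.14
~((Q /\ Q) /\ Q) -> (P /\ R) = min(1, 1 − 0.96 + 0.14) = min(1, 0.18) = 0.18
Q -> Q = min(1, 1 − 0.04 + 0.04) = min(1, 1.00) = 1.00
(Q /\ Q) /\ R = min(0.04, 0.14) = 0.04
~((Q /\ Q) /\ R) = 1 − 0.04 = 0.96
~((Q /\ Q) /\ R) /\ P = min(0.96, 0.56) = 0.56
(Q -> Q) -> (~((Q /\ Q) /\ R) /\ P) = min(1, 1 − 1.00 + 0.56) = min(1, 0.56) = 0.56
(~((Q /\ Q) /\ Q) -> (P /\ R)) -> ((Q -> Q) -> (~((Q /\ Q) /\ R) /\ P)) = min(1, 1 − 0.18 + 0.56) = min(1, 1.38) = 1.00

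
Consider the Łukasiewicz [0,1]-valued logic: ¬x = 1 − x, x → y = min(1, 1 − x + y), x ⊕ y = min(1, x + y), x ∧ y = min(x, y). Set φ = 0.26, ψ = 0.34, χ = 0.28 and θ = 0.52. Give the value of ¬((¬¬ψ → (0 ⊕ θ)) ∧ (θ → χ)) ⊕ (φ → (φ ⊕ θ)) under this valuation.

¬ψ = 1 − 0.34 = 0.66
¬¬ψ = 1 − 0.66 = 0.34
0 ⊕ θ = min(1, 0.00 + 0.52) = min(1, 0.52) = 0.52
¬¬ψ → (0 ⊕ θ) = min(1, 1 − 0.34 + 0.52) = min(1, 1.18) = 1.00
θ → χ = min(1, 1 − 0.52 + 0.28) = min(1, 0.76) = 0.76
(¬¬ψ → (0 ⊕ θ)) ∧ (θ → χ) = min(1.00, 0.76) = 0.76
¬((¬¬ψ → (0 ⊕ θ)) ∧ (θ → χ)) = 1 − 0.76 = 0.24
φ ⊕ θ = min(1, 0.26 + 0.52) = min(1, 0.78) = 0.78
φ → (φ ⊕ θ) = min(1, 1 − 0.26 + 0.78) = min(1, 1.52) = 1.00
¬((¬¬ψ → (0 ⊕ θ)) ∧ (θ → χ)) ⊕ (φ → (φ ⊕ θ)) = min(1, 0.24 + 1.00) = min(1, 1.24) = 1.00

1.00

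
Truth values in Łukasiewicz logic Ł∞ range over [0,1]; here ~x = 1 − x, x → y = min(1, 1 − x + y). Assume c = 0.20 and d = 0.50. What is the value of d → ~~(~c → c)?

0.90

~c = 1 − 0.20 = 0.80
~c → c = min(1, 1 − 0.80 + 0.20) = min(1, 0.40) = 0.40
~(~c → c) = 1 − 0.40 = 0.60
~~(~c → c) = 1 − 0.60 = 0.40
d → ~~(~c → c) = min(1, 1 − 0.50 + 0.40) = min(1, 0.90) = 0.90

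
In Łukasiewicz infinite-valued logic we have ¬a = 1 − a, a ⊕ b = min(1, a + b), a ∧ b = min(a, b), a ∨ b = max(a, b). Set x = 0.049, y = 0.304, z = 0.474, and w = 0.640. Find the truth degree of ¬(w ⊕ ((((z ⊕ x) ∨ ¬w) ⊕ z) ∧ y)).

0.056

z ⊕ x = min(1, 0.474 + 0.049) = min(1, 0.523) = 0.523
¬w = 1 − 0.640 = 0.360
(z ⊕ x) ∨ ¬w = max(0.523, 0.360) = 0.523
((z ⊕ x) ∨ ¬w) ⊕ z = min(1, 0.523 + 0.474) = min(1, 0.997) = 0.997
(((z ⊕ x) ∨ ¬w) ⊕ z) ∧ y = min(0.997, 0.304) = 0.304
w ⊕ ((((z ⊕ x) ∨ ¬w) ⊕ z) ∧ y) = min(1, 0.640 + 0.304) = min(1, 0.944) = 0.944
¬(w ⊕ ((((z ⊕ x) ∨ ¬w) ⊕ z) ∧ y)) = 1 − 0.944 = 0.056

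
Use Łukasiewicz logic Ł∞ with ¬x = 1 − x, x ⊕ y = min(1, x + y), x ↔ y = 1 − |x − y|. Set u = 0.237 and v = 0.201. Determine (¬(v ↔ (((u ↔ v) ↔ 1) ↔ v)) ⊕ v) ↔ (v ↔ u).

u ↔ v = 1 − |0.237 − 0.201| = 1 − 0.036 = 0.964
(u ↔ v) ↔ 1 = 1 − |0.964 − 1.000| = 1 − 0.036 = 0.964
((u ↔ v) ↔ 1) ↔ v = 1 − |0.964 − 0.201| = 1 − 0.763 = 0.237
v ↔ (((u ↔ v) ↔ 1) ↔ v) = 1 − |0.201 − 0.237| = 1 − 0.036 = 0.964
¬(v ↔ (((u ↔ v) ↔ 1) ↔ v)) = 1 − 0.964 = 0.036
¬(v ↔ (((u ↔ v) ↔ 1) ↔ v)) ⊕ v = min(1, 0.036 + 0.201) = min(1, 0.237) = 0.237
v ↔ u = 1 − |0.201 − 0.237| = 1 − 0.036 = 0.964
(¬(v ↔ (((u ↔ v) ↔ 1) ↔ v)) ⊕ v) ↔ (v ↔ u) = 1 − |0.237 − 0.964| = 1 − 0.727 = 0.273

0.273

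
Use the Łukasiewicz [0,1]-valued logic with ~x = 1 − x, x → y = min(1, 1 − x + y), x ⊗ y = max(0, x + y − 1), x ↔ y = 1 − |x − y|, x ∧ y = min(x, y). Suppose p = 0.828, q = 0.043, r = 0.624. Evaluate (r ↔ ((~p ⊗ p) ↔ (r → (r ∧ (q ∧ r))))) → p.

~p = 1 − 0.828 = 0.172
~p ⊗ p = max(0, 0.172 + 0.828 − 1) = max(0, 0.000) = 0.000
q ∧ r = min(0.043, 0.624) = 0.043
r ∧ (q ∧ r) = min(0.624, 0.043) = 0.043
r → (r ∧ (q ∧ r)) = min(1, 1 − 0.624 + 0.043) = min(1, 0.419) = 0.419
(~p ⊗ p) ↔ (r → (r ∧ (q ∧ r))) = 1 − |0.000 − 0.419| = 1 − 0.419 = 0.581
r ↔ ((~p ⊗ p) ↔ (r → (r ∧ (q ∧ r)))) = 1 − |0.624 − 0.581| = 1 − 0.043 = 0.957
(r ↔ ((~p ⊗ p) ↔ (r → (r ∧ (q ∧ r))))) → p = min(1, 1 − 0.957 + 0.828) = min(1, 0.871) = 0.871

0.871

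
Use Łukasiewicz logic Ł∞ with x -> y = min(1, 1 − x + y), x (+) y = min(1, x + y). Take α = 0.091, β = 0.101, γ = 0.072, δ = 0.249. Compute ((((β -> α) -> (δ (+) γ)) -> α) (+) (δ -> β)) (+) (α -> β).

β -> α = min(1, 1 − 0.101 + 0.091) = min(1, 0.990) = 0.990
δ (+) γ = min(1, 0.249 + 0.072) = min(1, 0.321) = 0.321
(β -> α) -> (δ (+) γ) = min(1, 1 − 0.990 + 0.321) = min(1, 0.331) = 0.331
((β -> α) -> (δ (+) γ)) -> α = min(1, 1 − 0.331 + 0.091) = min(1, 0.760) = 0.760
δ -> β = min(1, 1 − 0.249 + 0.101) = min(1, 0.852) = 0.852
(((β -> α) -> (δ (+) γ)) -> α) (+) (δ -> β) = min(1, 0.760 + 0.852) = min(1, 1.612) = 1.000
α -> β = min(1, 1 − 0.091 + 0.101) = min(1, 1.010) = 1.000
((((β -> α) -> (δ (+) γ)) -> α) (+) (δ -> β)) (+) (α -> β) = min(1, 1.000 + 1.000) = min(1, 2.000) = 1.000

1.000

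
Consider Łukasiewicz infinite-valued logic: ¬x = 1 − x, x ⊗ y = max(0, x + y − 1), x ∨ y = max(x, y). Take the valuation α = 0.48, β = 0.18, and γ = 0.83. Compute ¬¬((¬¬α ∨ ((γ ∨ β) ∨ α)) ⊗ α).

0.31

¬α = 1 − 0.48 = 0.52
¬¬α = 1 − 0.52 = 0.48
γ ∨ β = max(0.83, 0.18) = 0.83
(γ ∨ β) ∨ α = max(0.83, 0.48) = 0.83
¬¬α ∨ ((γ ∨ β) ∨ α) = max(0.48, 0.83) = 0.83
(¬¬α ∨ ((γ ∨ β) ∨ α)) ⊗ α = max(0, 0.83 + 0.48 − 1) = max(0, 0.31) = 0.31
¬((¬¬α ∨ ((γ ∨ β) ∨ α)) ⊗ α) = 1 − 0.31 = 0.69
¬¬((¬¬α ∨ ((γ ∨ β) ∨ α)) ⊗ α) = 1 − 0.69 = 0.31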